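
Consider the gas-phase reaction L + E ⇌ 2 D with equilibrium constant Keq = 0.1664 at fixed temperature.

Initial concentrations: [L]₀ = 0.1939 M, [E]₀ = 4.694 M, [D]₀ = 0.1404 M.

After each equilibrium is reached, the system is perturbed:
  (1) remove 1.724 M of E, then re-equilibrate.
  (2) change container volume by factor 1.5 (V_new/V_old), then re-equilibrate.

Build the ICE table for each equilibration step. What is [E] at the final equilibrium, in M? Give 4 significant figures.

Q₀ = 0.02166 vs Keq = 0.1664 ⇒ Q<K, forward
Step 1:
                   L          E          D
  init        0.1939      4.694     0.1404
  Δ         -0.07859   -0.07859     0.1572
  eq          0.1153      4.615     0.2976
  solve Keq expr → x = 0.07859; check Q = 0.1664
Then remove 1.724 M of E.
Step 2:
                   L          E          D
  init        0.1153      2.891     0.2976
  Δ          0.02052    0.02052   -0.04104
  eq          0.1358      2.912     0.2565
  solve Keq expr → x = -0.02052; check Q = 0.1664
Then change container volume by factor 1.5 (V_new/V_old).
Step 3:
                   L          E          D
  init       0.09055      1.941      0.171
  Δ                0          0          0
  eq         0.09055      1.941      0.171
  solve Keq expr → x = 0; check Q = 0.1664

[E]_eq = 1.941 M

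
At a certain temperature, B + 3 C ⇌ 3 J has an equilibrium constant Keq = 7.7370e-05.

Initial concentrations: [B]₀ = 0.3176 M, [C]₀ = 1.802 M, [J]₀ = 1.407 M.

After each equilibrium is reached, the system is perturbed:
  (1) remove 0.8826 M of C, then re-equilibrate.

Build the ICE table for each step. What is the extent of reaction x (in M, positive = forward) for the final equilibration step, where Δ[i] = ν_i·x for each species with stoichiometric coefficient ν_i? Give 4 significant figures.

Q₀ = 1.499 vs Keq = 7.7370e-05 ⇒ Q>K, reverse
Step 1:
                    B           C           J
  init         0.3176       1.802       1.407
  Δ            0.4292       1.288      -1.288
  eq           0.7468        3.09      0.1194
  solve Keq expr → x = -0.4292; check Q = 7.7370e-05
Then remove 0.8826 M of C.
Step 2:
                    B           C           J
  init         0.7468       2.207      0.1194
  Δ           0.01082     0.03245    -0.03245
  eq           0.7576       2.239     0.08699
  solve Keq expr → x = -0.01082; check Q = 7.7370e-05

x = -0.01082 M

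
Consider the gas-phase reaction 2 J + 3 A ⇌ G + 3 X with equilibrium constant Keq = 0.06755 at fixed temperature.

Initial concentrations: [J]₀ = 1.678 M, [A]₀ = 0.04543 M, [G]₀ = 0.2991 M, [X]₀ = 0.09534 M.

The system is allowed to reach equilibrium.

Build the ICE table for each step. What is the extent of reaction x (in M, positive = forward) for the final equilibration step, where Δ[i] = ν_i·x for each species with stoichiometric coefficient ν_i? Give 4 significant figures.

x = -0.009864 M

Q₀ = 0.9818 vs Keq = 0.06755 ⇒ Q>K, reverse
Step 1:
                    J           A           G           X
  init          1.678     0.04543      0.2991     0.09534
  Δ           0.01973     0.02959   -0.009864    -0.02959
  eq            1.698     0.07502      0.2892     0.06575
  solve Keq expr → x = -0.009864; check Q = 0.06755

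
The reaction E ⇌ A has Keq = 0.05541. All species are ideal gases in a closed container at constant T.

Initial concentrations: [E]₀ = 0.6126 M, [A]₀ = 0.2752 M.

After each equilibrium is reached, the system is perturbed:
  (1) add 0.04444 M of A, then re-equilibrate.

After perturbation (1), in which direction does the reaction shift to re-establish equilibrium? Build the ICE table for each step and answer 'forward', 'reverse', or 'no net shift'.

Q₀ = 0.4492 vs Keq = 0.05541 ⇒ Q>K, reverse
Step 1:
                    E           A
  init         0.6126      0.2752
  Δ            0.2286     -0.2286
  eq           0.8412     0.04661
  solve Keq expr → x = -0.2286; check Q = 0.05541
Then add 0.04444 M of A.
Step 2:
                    E           A
  init         0.8412     0.09105
  Δ           0.04211    -0.04211
  eq           0.8833     0.04894
  solve Keq expr → x = -0.04211; check Q = 0.05541

Direction: reverse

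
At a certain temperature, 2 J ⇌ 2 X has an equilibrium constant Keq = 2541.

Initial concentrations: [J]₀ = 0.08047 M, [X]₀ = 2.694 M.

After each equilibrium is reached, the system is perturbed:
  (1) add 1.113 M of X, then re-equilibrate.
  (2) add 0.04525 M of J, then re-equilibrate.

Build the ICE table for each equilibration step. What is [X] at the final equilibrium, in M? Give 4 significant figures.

[X]_eq = 3.856 M

Q₀ = 1121 vs Keq = 2541 ⇒ Q<K, forward
Step 1:
                   J          X
  init       0.08047      2.694
  Δ          -0.0265     0.0265
  eq         0.05397      2.721
  solve Keq expr → x = 0.01325; check Q = 2541
Then add 1.113 M of X.
Step 2:
                   J          X
  init       0.05397      3.834
  Δ          0.02165   -0.02165
  eq         0.07562      3.812
  solve Keq expr → x = -0.01083; check Q = 2541
Then add 0.04525 M of J.
Step 3:
                   J          X
  init        0.1209      3.812
  Δ         -0.04437    0.04437
  eq          0.0765      3.856
  solve Keq expr → x = 0.02218; check Q = 2541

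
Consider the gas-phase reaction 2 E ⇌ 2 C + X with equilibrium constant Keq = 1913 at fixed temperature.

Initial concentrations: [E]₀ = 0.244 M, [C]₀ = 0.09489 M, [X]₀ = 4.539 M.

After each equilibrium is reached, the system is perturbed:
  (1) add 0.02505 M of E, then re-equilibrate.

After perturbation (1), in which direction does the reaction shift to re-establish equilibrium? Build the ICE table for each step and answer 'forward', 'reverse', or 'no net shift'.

Direction: forward

Q₀ = 0.6865 vs Keq = 1913 ⇒ Q<K, forward
Step 1:
                   E          C          X
  I            0.244    0.09489      4.539
  C          -0.2281     0.2281      0.114
  E          0.01593      0.323      4.653
  solve Keq expr → x = 0.114; check Q = 1913
Then add 0.02505 M of E.
Step 2:
                   E          C          X
  I          0.04098      0.323      4.653
  C         -0.02385    0.02385    0.01193
  E          0.01713     0.3468      4.665
  solve Keq expr → x = 0.01193; check Q = 1913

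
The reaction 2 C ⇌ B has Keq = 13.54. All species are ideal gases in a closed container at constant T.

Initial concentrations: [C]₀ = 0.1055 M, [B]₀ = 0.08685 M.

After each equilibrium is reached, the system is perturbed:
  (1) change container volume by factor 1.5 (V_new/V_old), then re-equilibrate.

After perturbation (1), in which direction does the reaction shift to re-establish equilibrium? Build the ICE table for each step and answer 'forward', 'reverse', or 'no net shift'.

Direction: reverse

Q₀ = 7.803 vs Keq = 13.54 ⇒ Q<K, forward
Step 1:
                    C           B
  I            0.1055     0.08685
  C          -0.02076     0.01038
  E           0.08474     0.09723
  solve Keq expr → x = 0.01038; check Q = 13.54
Then change container volume by factor 1.5 (V_new/V_old).
Step 2:
                    C           B
  I           0.05649     0.06482
  C           0.00998    -0.00499
  E           0.06647     0.05983
  solve Keq expr → x = -0.00499; check Q = 13.54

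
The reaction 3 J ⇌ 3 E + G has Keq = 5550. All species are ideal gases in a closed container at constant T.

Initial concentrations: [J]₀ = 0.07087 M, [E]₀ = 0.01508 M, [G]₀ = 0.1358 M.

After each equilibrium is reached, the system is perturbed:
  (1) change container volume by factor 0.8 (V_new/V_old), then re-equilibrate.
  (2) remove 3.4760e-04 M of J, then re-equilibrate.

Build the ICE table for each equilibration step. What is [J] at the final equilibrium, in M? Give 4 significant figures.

Q₀ = 0.001308 vs Keq = 5550 ⇒ Q<K, forward
Step 1:
                    J           E           G
  I           0.07087     0.01508      0.1358
  C          -0.06832     0.06832     0.02277
  E           0.00255      0.0834      0.1586
  solve Keq expr → x = 0.02277; check Q = 5550
Then change container volume by factor 0.8 (V_new/V_old).
Step 2:
                    J           E           G
  I          0.003187      0.1043      0.1982
  C        2.3781e-04 -2.3781e-04 -7.9269e-05
  E          0.003425       0.104      0.1981
  solve Keq expr → x = -7.9269e-05; check Q = 5550
Then remove 3.4760e-04 M of J.
Step 3:
                    J           E           G
  I          0.003077       0.104      0.1981
  C        3.3590e-04 -3.3590e-04 -1.1197e-04
  E          0.003413      0.1037       0.198
  solve Keq expr → x = -1.1197e-04; check Q = 5550

[J]_eq = 0.003413 M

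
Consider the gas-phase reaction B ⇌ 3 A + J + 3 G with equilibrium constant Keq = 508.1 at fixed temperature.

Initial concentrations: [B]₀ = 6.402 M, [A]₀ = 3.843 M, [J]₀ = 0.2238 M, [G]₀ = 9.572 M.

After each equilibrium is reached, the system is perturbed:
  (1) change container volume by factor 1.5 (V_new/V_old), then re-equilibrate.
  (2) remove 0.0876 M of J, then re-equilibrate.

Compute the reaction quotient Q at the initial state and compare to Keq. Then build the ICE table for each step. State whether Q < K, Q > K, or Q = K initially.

Q₀ = 1740; Q > K (proceeds reverse)

Q₀ = 1740 vs Keq = 508.1 ⇒ Q>K, reverse
Step 1:
                   B          A          J          G
  init         6.402      3.843     0.2238      9.572
  Δ           0.1225    -0.3676    -0.1225    -0.3676
  eq           6.525      3.475     0.1013      9.204
  solve Keq expr → x = -0.1225; check Q = 508.1
Then change container volume by factor 1.5 (V_new/V_old).
Step 2:
                   B          A          J          G
  init          4.35      2.317    0.06751      6.136
  Δ          -0.2046     0.6137     0.2046     0.6137
  eq           4.145      2.931     0.2721       6.75
  solve Keq expr → x = 0.2046; check Q = 508.1
Then remove 0.0876 M of J.
Step 3:
                   B          A          J          G
  init         4.145      2.931     0.1845       6.75
  Δ         -0.04105     0.1231    0.04105     0.1231
  eq           4.104      3.054     0.2255      6.873
  solve Keq expr → x = 0.04105; check Q = 508.1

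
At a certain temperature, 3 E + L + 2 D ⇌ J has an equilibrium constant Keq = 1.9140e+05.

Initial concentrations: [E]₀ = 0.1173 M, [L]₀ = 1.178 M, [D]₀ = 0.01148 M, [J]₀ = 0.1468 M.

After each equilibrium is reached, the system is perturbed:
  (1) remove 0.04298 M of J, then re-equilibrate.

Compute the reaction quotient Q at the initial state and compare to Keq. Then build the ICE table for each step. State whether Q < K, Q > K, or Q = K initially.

Q₀ = 5.8587e+05; Q > K (proceeds reverse)

Q₀ = 5.8587e+05 vs Keq = 1.9140e+05 ⇒ Q>K, reverse
Step 1:
                  E         L         D         J
  init       0.1173     1.178   0.01148    0.1468
  Δ        0.009322  0.003107  0.006215 -0.003107
  eq         0.1266     1.181   0.01769    0.1437
  solve Keq expr → x = -0.003107; check Q = 1.9140e+05
Then remove 0.04298 M of J.
Step 2:
                  E         L         D         J
  init       0.1266     1.181   0.01769    0.1007
  Δ        -0.00329 -0.001097 -0.002193  0.001097
  eq         0.1233      1.18    0.0155    0.1018
  solve Keq expr → x = 0.001097; check Q = 1.9140e+05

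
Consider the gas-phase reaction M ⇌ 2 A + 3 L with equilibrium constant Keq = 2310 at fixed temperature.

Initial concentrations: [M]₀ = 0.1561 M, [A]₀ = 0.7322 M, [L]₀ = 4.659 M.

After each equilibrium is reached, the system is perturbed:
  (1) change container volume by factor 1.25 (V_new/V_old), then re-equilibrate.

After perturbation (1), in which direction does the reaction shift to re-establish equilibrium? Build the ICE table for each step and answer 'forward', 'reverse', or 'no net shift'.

Q₀ = 347.3 vs Keq = 2310 ⇒ Q<K, forward
Step 1:
                    M           A           L
  Initial      0.1561      0.7322       4.659
  Change       -0.108      0.2159      0.3239
  Equil       0.04814      0.9481       4.983
  solve Keq expr → x = 0.108; check Q = 2310
Then change container volume by factor 1.25 (V_new/V_old).
Step 2:
                    M           A           L
  Initial     0.03852      0.7585       3.986
  Change      -0.0202     0.04041     0.06061
  Equil       0.01831      0.7989       4.047
  solve Keq expr → x = 0.0202; check Q = 2310

Direction: forward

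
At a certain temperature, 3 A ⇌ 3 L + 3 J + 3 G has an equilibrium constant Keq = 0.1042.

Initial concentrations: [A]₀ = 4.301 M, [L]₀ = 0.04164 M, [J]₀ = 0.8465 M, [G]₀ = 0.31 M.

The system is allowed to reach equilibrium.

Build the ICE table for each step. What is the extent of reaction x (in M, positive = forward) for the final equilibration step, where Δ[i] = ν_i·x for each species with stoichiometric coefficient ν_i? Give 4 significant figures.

x = 0.2744 M

Q₀ = 1.6398e-08 vs Keq = 0.1042 ⇒ Q<K, forward
Step 1:
                  A         L         J         G
  I           4.301   0.04164    0.8465      0.31
  C         -0.8232    0.8232    0.8232    0.8232
  E           3.478    0.8649      1.67     1.133
  solve Keq expr → x = 0.2744; check Q = 0.1042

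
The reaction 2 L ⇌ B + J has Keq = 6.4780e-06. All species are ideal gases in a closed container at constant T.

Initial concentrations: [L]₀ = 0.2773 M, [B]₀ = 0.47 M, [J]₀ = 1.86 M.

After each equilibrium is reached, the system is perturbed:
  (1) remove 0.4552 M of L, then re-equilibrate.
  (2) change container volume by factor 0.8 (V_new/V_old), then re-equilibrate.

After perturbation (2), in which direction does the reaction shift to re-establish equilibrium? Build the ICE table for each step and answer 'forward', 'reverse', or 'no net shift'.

Q₀ = 11.37 vs Keq = 6.4780e-06 ⇒ Q>K, reverse
Step 1:
                    L           B           J
  Initial      0.2773        0.47        1.86
  Change         0.94       -0.47       -0.47
  Equil         1.217  6.9057e-06        1.39
  solve Keq expr → x = -0.47; check Q = 6.4780e-06
Then remove 0.4552 M of L.
Step 2:
                    L           B           J
  Initial      0.7621  6.9057e-06        1.39
  Change   8.3980e-06 -4.1990e-06 -4.1990e-06
  Equil        0.7621  2.7067e-06        1.39
  solve Keq expr → x = -4.1990e-06; check Q = 6.4780e-06
Then change container volume by factor 0.8 (V_new/V_old).
Step 3:
                    L           B           J
  Initial      0.9526  3.3834e-06       1.738
  Change            0           0           0
  Equil        0.9526  3.3834e-06       1.738
  solve Keq expr → x = 0; check Q = 6.4780e-06

Direction: no net shift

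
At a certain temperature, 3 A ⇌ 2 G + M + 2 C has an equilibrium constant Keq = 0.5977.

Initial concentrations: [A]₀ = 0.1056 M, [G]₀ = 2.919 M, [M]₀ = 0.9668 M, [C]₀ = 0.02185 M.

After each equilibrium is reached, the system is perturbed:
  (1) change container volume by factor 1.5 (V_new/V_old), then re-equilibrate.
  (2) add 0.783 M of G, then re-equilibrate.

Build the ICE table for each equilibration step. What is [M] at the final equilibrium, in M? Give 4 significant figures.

[M]_eq = 0.6413 M

Q₀ = 3.34 vs Keq = 0.5977 ⇒ Q>K, reverse
Step 1:
                  A         G         M         C
  init       0.1056     2.919    0.9668   0.02185
  Δ         0.01562  -0.01041 -0.005205  -0.01041
  eq         0.1212     2.909    0.9616   0.01144
  solve Keq expr → x = -0.005205; check Q = 0.5977
Then change container volume by factor 1.5 (V_new/V_old).
Step 2:
                  A         G         M         C
  init      0.08081     1.939    0.6411  0.007626
  Δ       -0.004321  0.002881   0.00144  0.002881
  eq        0.07649     1.942    0.6425   0.01051
  solve Keq expr → x = 0.00144; check Q = 0.5977
Then add 0.783 M of G.
Step 3:
                  A         G         M         C
  init      0.07649     2.725    0.6425   0.01051
  Δ        0.003685 -0.002457 -0.001228 -0.002457
  eq        0.08017     2.722    0.6413   0.00805
  solve Keq expr → x = -0.001228; check Q = 0.5977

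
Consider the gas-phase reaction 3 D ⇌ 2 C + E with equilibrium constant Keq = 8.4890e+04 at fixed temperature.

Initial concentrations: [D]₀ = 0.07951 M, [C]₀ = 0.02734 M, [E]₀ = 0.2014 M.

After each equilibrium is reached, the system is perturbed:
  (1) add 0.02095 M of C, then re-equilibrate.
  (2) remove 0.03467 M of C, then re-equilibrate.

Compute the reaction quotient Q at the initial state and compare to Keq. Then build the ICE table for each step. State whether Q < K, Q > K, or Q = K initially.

Q₀ = 0.2995; Q < K (proceeds forward)

Q₀ = 0.2995 vs Keq = 8.4890e+04 ⇒ Q<K, forward
Step 1:
                  D         C         E
  init      0.07951   0.02734    0.2014
  Δ        -0.07696   0.05131   0.02565
  eq       0.002548   0.07865    0.2271
  solve Keq expr → x = 0.02565; check Q = 8.4890e+04
Then add 0.02095 M of C.
Step 2:
                  D         C         E
  init     0.002548    0.0996    0.2271
  Δ       4.2815e-04 -2.8543e-04 -1.4272e-04
  eq       0.002976   0.09931    0.2269
  solve Keq expr → x = -1.4272e-04; check Q = 8.4890e+04
Then remove 0.03467 M of C.
Step 3:
                  D         C         E
  init     0.002976   0.06464    0.2269
  Δ       -7.2891e-04 4.8594e-04 2.4297e-04
  eq       0.002247   0.06513    0.2272
  solve Keq expr → x = 2.4297e-04; check Q = 8.4890e+04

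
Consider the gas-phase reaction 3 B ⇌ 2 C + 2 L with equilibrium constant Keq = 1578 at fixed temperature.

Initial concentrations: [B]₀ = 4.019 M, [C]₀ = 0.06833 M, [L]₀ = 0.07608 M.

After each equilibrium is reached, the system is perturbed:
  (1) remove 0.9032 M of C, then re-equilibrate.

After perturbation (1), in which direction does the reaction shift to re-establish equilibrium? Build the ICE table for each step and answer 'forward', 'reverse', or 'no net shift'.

Direction: forward

Q₀ = 4.1630e-07 vs Keq = 1578 ⇒ Q<K, forward
Step 1:
                  B         C         L
  init        4.019   0.06833   0.07608
  Δ          -3.719      2.48      2.48
  eq         0.2995     2.548     2.556
  solve Keq expr → x = 1.24; check Q = 1578
Then remove 0.9032 M of C.
Step 2:
                  B         C         L
  init       0.2995     1.645     2.556
  Δ        -0.06893   0.04596   0.04596
  eq         0.2306     1.691     2.602
  solve Keq expr → x = 0.02298; check Q = 1578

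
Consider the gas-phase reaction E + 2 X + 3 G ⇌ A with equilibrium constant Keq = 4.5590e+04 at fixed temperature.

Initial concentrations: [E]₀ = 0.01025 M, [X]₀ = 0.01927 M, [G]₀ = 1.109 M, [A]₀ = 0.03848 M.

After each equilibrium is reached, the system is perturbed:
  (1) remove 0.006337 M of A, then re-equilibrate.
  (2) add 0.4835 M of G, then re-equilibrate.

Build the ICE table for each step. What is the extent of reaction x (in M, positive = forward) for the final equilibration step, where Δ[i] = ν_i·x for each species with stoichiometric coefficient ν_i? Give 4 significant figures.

Q₀ = 7412 vs Keq = 4.5590e+04 ⇒ Q<K, forward
Step 1:
                   E          X          G          A
  I          0.01025    0.01927      1.109    0.03848
  C        -0.004211  -0.008423   -0.01263   0.004211
  E         0.006039    0.01085      1.096    0.04269
  solve Keq expr → x = 0.004211; check Q = 4.5590e+04
Then remove 0.006337 M of A.
Step 2:
                   E          X          G          A
  I         0.006039    0.01085      1.096    0.03635
  C       -2.7536e-04 -5.5071e-04 -8.2607e-04 2.7536e-04
  E         0.005763     0.0103      1.096    0.03663
  solve Keq expr → x = 2.7536e-04; check Q = 4.5590e+04
Then add 0.4835 M of G.
Step 3:
                   E          X          G          A
  I         0.005763     0.0103      1.579    0.03663
  C         -0.00157  -0.003141  -0.004711    0.00157
  E         0.004193   0.007156      1.574     0.0382
  solve Keq expr → x = 0.00157; check Q = 4.5590e+04

x = 0.00157 M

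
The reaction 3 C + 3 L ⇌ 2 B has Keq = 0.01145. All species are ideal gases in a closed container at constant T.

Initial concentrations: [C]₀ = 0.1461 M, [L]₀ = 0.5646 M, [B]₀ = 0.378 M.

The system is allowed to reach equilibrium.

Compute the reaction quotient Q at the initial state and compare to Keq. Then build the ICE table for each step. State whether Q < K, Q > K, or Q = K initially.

Q₀ = 254.6; Q > K (proceeds reverse)

Q₀ = 254.6 vs Keq = 0.01145 ⇒ Q>K, reverse
Step 1:
                   C          L          B
  Initial     0.1461     0.5646      0.378
  Change      0.4816     0.4816    -0.3211
  Equil       0.6277      1.046    0.05694
  solve Keq expr → x = -0.1605; check Q = 0.01145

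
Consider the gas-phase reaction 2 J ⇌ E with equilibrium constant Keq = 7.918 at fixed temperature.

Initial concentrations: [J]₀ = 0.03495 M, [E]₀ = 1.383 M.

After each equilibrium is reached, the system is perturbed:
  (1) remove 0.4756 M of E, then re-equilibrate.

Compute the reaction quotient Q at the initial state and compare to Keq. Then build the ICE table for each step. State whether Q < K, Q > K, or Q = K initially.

Q₀ = 1132; Q > K (proceeds reverse)

Q₀ = 1132 vs Keq = 7.918 ⇒ Q>K, reverse
Step 1:
                  J         E
  I         0.03495     1.383
  C          0.3552   -0.1776
  E          0.3902     1.205
  solve Keq expr → x = -0.1776; check Q = 7.918
Then remove 0.4756 M of E.
Step 2:
                  J         E
  I          0.3902    0.7298
  C        -0.07852   0.03926
  E          0.3117     0.769
  solve Keq expr → x = 0.03926; check Q = 7.918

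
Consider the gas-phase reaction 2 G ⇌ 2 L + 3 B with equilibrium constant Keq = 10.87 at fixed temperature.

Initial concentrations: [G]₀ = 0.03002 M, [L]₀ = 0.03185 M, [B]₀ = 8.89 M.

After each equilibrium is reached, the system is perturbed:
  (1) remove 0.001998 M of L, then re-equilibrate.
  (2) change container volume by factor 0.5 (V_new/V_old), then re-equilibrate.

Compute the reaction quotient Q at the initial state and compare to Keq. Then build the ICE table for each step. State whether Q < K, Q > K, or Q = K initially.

Q₀ = 790.9; Q > K (proceeds reverse)

Q₀ = 790.9 vs Keq = 10.87 ⇒ Q>K, reverse
Step 1:
                   G          L          B
  I          0.03002    0.03185       8.89
  C          0.02497   -0.02497   -0.03745
  E          0.05499   0.006883      8.853
  solve Keq expr → x = -0.01248; check Q = 10.87
Then remove 0.001998 M of L.
Step 2:
                   G          L          B
  I          0.05499   0.004885      8.853
  C        -0.001773   0.001773    0.00266
  E          0.05321   0.006658      8.855
  solve Keq expr → x = 8.8653e-04; check Q = 10.87
Then change container volume by factor 0.5 (V_new/V_old).
Step 3:
                   G          L          B
  I           0.1064    0.01332      17.71
  C         0.008238  -0.008238   -0.01236
  E           0.1147   0.005078       17.7
  solve Keq expr → x = -0.004119; check Q = 10.87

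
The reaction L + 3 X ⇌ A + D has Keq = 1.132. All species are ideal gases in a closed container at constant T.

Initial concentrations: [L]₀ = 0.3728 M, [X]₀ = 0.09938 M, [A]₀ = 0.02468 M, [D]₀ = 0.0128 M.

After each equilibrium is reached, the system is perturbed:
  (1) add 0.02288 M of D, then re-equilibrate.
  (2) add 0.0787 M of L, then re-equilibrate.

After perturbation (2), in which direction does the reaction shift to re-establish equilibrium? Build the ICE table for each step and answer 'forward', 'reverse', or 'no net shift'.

Direction: forward

Q₀ = 0.8633 vs Keq = 1.132 ⇒ Q<K, forward
Step 1:
                    L           X           A           D
  init         0.3728     0.09938     0.02468      0.0128
  Δ         -0.001296   -0.003889    0.001296    0.001296
  eq           0.3715     0.09549     0.02598      0.0141
  solve Keq expr → x = 0.001296; check Q = 1.132
Then add 0.02288 M of D.
Step 2:
                    L           X           A           D
  init         0.3715     0.09549     0.02598     0.03698
  Δ          0.005943     0.01783   -0.005943   -0.005943
  eq           0.3774      0.1133     0.02003     0.03103
  solve Keq expr → x = -0.005943; check Q = 1.132
Then add 0.0787 M of L.
Step 3:
                    L           X           A           D
  init         0.4561      0.1133     0.02003     0.03103
  Δ         -0.001162   -0.003485    0.001162    0.001162
  eq            0.455      0.1098      0.0212      0.0322
  solve Keq expr → x = 0.001162; check Q = 1.132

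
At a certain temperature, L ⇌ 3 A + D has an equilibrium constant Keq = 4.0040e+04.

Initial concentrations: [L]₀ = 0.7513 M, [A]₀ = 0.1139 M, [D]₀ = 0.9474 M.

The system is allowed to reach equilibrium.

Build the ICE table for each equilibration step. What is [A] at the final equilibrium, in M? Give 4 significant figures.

[A]_eq = 2.366 M

Q₀ = 0.001863 vs Keq = 4.0040e+04 ⇒ Q<K, forward
Step 1:
                  L         A         D
  Initial    0.7513    0.1139    0.9474
  Change    -0.7507     2.252    0.7507
  Equil   5.6181e-04     2.366     1.698
  solve Keq expr → x = 0.7507; check Q = 4.0040e+04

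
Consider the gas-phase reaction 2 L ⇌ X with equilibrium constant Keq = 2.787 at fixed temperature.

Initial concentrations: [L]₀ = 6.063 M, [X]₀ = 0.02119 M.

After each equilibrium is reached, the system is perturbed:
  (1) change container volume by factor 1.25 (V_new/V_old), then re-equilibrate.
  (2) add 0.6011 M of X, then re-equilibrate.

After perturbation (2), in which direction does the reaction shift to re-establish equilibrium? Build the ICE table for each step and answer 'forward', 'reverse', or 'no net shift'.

Direction: reverse

Q₀ = 5.7644e-04 vs Keq = 2.787 ⇒ Q<K, forward
Step 1:
                    L           X
  I             6.063     0.02119
  C            -5.102       2.551
  E            0.9607       2.572
  solve Keq expr → x = 2.551; check Q = 2.787
Then change container volume by factor 1.25 (V_new/V_old).
Step 2:
                    L           X
  I            0.7686       2.058
  C            0.0821    -0.04105
  E            0.8507       2.017
  solve Keq expr → x = -0.04105; check Q = 2.787
Then add 0.6011 M of X.
Step 3:
                    L           X
  I            0.8507       2.618
  C            0.1084    -0.05421
  E            0.9591       2.564
  solve Keq expr → x = -0.05421; check Q = 2.787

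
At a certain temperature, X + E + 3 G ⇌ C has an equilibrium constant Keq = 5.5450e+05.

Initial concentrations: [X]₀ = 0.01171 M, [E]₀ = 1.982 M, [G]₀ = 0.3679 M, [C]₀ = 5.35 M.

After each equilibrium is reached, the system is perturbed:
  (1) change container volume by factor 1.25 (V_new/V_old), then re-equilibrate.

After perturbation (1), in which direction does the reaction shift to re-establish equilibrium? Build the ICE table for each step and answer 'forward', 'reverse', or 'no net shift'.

Direction: reverse

Q₀ = 4629 vs Keq = 5.5450e+05 ⇒ Q<K, forward
Step 1:
                   X          E          G          C
  Initial    0.01171      1.982     0.3679       5.35
  Change    -0.01158   -0.01158   -0.03473    0.01158
  Equil   1.3269e-04       1.97     0.3332      5.362
  solve Keq expr → x = 0.01158; check Q = 5.5450e+05
Then change container volume by factor 1.25 (V_new/V_old).
Step 2:
                   X          E          G          C
  Initial 1.0615e-04      1.576     0.2665      4.289
  Change  1.5165e-04 1.5165e-04 4.5496e-04 -1.5165e-04
  Equil   2.5781e-04      1.576      0.267      4.289
  solve Keq expr → x = -1.5165e-04; check Q = 5.5450e+05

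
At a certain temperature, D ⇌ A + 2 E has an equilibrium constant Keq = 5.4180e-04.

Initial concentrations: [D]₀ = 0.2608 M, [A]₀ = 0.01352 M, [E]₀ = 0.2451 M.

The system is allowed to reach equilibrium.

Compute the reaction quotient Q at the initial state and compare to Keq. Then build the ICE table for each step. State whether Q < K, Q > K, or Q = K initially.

Q₀ = 0.003114; Q > K (proceeds reverse)

Q₀ = 0.003114 vs Keq = 5.4180e-04 ⇒ Q>K, reverse
Step 1:
                  D         A         E
  Initial    0.2608   0.01352    0.2451
  Change    0.01059  -0.01059  -0.02118
  Equil      0.2714  0.002932    0.2239
  solve Keq expr → x = -0.01059; check Q = 5.4180e-04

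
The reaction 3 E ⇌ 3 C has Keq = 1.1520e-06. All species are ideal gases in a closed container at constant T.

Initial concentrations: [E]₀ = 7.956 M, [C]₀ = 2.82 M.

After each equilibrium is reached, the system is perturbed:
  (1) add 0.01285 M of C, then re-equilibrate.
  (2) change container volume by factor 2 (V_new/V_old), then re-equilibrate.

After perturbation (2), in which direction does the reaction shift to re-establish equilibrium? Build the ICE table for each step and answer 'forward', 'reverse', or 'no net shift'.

Direction: no net shift

Q₀ = 0.04453 vs Keq = 1.1520e-06 ⇒ Q>K, reverse
Step 1:
                   E          C
  I            7.956       2.82
  C            2.708     -2.708
  E            10.66     0.1118
  solve Keq expr → x = -0.9027; check Q = 1.1520e-06
Then add 0.01285 M of C.
Step 2:
                   E          C
  I            10.66     0.1246
  C          0.01272   -0.01272
  E            10.68     0.1119
  solve Keq expr → x = -0.004239; check Q = 1.1520e-06
Then change container volume by factor 2 (V_new/V_old).
Step 3:
                   E          C
  I            5.338    0.05596
  C                0          0
  E            5.338    0.05596
  solve Keq expr → x = 0; check Q = 1.1520e-06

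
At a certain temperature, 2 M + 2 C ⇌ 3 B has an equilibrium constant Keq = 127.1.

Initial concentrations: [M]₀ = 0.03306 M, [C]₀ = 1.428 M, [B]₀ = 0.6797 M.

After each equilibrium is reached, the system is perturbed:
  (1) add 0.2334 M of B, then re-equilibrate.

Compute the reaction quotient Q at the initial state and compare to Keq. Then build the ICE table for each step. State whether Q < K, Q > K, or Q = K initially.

Q₀ = 140.9 vs Keq = 127.1 ⇒ Q>K, reverse
Step 1:
                   M          C          B
  Initial    0.03306      1.428     0.6797
  Change    0.001534   0.001534  -0.002301
  Equil      0.03459       1.43     0.6774
  solve Keq expr → x = -7.6696e-04; check Q = 127.1
Then add 0.2334 M of B.
Step 2:
                   M          C          B
  Initial    0.03459       1.43     0.9108
  Change     0.01656    0.01656   -0.02484
  Equil      0.05115      1.446      0.886
  solve Keq expr → x = -0.008279; check Q = 127.1

Q₀ = 140.9; Q > K (proceeds reverse)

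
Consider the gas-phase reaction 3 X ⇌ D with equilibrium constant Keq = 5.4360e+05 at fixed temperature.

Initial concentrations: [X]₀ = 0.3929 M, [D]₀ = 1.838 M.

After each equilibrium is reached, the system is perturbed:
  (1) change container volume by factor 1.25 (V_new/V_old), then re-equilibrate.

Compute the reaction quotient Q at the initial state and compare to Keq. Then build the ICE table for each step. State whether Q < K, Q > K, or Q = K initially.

Q₀ = 30.3; Q < K (proceeds forward)

Q₀ = 30.3 vs Keq = 5.4360e+05 ⇒ Q<K, forward
Step 1:
                  X         D
  I          0.3929     1.838
  C         -0.3776    0.1259
  E         0.01534     1.964
  solve Keq expr → x = 0.1259; check Q = 5.4360e+05
Then change container volume by factor 1.25 (V_new/V_old).
Step 2:
                  X         D
  I         0.01228     1.571
  C        0.001967 -6.5565e-04
  E         0.01424      1.57
  solve Keq expr → x = -6.5565e-04; check Q = 5.4360e+05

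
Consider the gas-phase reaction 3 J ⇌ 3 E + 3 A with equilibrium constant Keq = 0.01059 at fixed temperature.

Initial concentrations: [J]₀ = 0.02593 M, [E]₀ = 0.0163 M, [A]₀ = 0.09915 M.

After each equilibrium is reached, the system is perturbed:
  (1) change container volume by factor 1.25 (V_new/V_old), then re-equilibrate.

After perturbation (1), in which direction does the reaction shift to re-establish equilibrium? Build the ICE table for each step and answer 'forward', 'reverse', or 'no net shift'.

Q₀ = 2.4212e-04 vs Keq = 0.01059 ⇒ Q<K, forward
Step 1:
                    J           E           A
  init        0.02593      0.0163     0.09915
  Δ          -0.01176     0.01176     0.01176
  eq          0.01417     0.02806      0.1109
  solve Keq expr → x = 0.00392; check Q = 0.01059
Then change container volume by factor 1.25 (V_new/V_old).
Step 2:
                    J           E           A
  init        0.01134     0.02245     0.08873
  Δ         -0.001499    0.001499    0.001499
  eq         0.009838     0.02395     0.09023
  solve Keq expr → x = 4.9951e-04; check Q = 0.01059

Direction: forward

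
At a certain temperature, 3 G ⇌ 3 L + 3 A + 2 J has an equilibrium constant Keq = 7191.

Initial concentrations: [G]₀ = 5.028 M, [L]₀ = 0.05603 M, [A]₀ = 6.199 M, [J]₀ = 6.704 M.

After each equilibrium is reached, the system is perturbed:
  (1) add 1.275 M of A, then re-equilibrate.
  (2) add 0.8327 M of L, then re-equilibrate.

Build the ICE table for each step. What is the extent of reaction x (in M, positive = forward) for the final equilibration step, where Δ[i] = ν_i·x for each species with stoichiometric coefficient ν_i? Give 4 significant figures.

x = -0.1473 M

Q₀ = 0.01482 vs Keq = 7191 ⇒ Q<K, forward
Step 1:
                  G         L         A         J
  I           5.028   0.05603     6.199     6.704
  C          -1.855     1.855     1.855     1.236
  E           3.173     1.911     8.054      7.94
  solve Keq expr → x = 0.6182; check Q = 7191
Then add 1.275 M of A.
Step 2:
                  G         L         A         J
  I           3.173     1.911     9.329      7.94
  C          0.1445   -0.1445   -0.1445  -0.09636
  E           3.318     1.766     9.184     7.844
  solve Keq expr → x = -0.04818; check Q = 7191
Then add 0.8327 M of L.
Step 3:
                  G         L         A         J
  I           3.318     2.599     9.184     7.844
  C          0.4419   -0.4419   -0.4419   -0.2946
  E            3.76     2.157     8.742      7.55
  solve Keq expr → x = -0.1473; check Q = 7191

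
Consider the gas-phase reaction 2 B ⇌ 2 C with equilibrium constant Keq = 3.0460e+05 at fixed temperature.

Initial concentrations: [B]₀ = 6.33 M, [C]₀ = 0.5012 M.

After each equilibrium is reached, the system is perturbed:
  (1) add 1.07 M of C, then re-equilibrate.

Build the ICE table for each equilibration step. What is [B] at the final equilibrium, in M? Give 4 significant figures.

Q₀ = 0.006269 vs Keq = 3.0460e+05 ⇒ Q<K, forward
Step 1:
                   B          C
  Initial       6.33     0.5012
  Change      -6.318      6.318
  Equil      0.01236      6.819
  solve Keq expr → x = 3.159; check Q = 3.0460e+05
Then add 1.07 M of C.
Step 2:
                   B          C
  Initial    0.01236      7.889
  Change    0.001935  -0.001935
  Equil      0.01429      7.887
  solve Keq expr → x = -9.6762e-04; check Q = 3.0460e+05

[B]_eq = 0.01429 M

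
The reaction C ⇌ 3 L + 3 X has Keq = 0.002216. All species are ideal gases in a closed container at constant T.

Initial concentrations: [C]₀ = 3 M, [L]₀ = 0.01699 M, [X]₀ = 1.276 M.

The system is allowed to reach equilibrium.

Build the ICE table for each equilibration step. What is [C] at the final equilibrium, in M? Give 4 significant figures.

Q₀ = 3.3963e-06 vs Keq = 0.002216 ⇒ Q<K, forward
Step 1:
                   C          L          X
  Initial          3    0.01699      1.276
  Change    -0.03912     0.1174     0.1174
  Equil        2.961     0.1344      1.393
  solve Keq expr → x = 0.03912; check Q = 0.002216

[C]_eq = 2.961 M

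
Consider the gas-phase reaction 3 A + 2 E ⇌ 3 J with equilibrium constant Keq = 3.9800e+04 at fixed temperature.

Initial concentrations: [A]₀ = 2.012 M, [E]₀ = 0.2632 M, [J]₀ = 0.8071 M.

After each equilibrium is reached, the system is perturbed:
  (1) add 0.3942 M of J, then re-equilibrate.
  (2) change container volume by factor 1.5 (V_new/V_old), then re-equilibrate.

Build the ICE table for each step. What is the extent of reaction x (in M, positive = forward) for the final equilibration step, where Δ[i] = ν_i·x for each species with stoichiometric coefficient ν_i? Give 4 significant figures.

Q₀ = 0.9318 vs Keq = 3.9800e+04 ⇒ Q<K, forward
Step 1:
                   A          E          J
  I            2.012     0.2632     0.8071
  C            -0.39      -0.26       0.39
  E            1.622   0.003178      1.197
  solve Keq expr → x = 0.13; check Q = 3.9800e+04
Then add 0.3942 M of J.
Step 2:
                   A          E          J
  I            1.622   0.003178      1.591
  C         0.002505    0.00167  -0.002505
  E            1.624   0.004848      1.589
  solve Keq expr → x = -8.3504e-04; check Q = 3.9800e+04
Then change container volume by factor 1.5 (V_new/V_old).
Step 3:
                   A          E          J
  I            1.083   0.003232      1.059
  C         0.002376   0.001584  -0.002376
  E            1.085   0.004816      1.057
  solve Keq expr → x = -7.9200e-04; check Q = 3.9800e+04

x = -7.9200e-04 M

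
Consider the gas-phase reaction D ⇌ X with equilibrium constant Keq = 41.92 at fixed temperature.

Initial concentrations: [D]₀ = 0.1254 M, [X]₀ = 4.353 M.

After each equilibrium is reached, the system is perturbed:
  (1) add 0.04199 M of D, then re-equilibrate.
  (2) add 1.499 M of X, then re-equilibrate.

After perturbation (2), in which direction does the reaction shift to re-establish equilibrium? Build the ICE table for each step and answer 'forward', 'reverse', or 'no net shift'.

Direction: reverse

Q₀ = 34.71 vs Keq = 41.92 ⇒ Q<K, forward
Step 1:
                   D          X
  I           0.1254      4.353
  C         -0.02106    0.02106
  E           0.1043      4.374
  solve Keq expr → x = 0.02106; check Q = 41.92
Then add 0.04199 M of D.
Step 2:
                   D          X
  I           0.1463      4.374
  C         -0.04101    0.04101
  E           0.1053      4.415
  solve Keq expr → x = 0.04101; check Q = 41.92
Then add 1.499 M of X.
Step 3:
                   D          X
  I           0.1053      5.914
  C          0.03493   -0.03493
  E           0.1402      5.879
  solve Keq expr → x = -0.03493; check Q = 41.92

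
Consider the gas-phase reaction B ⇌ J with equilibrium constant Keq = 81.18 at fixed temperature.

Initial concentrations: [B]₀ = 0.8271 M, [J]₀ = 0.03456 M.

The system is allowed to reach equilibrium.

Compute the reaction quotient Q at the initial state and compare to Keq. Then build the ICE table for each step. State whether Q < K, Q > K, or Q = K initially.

Q₀ = 0.04178; Q < K (proceeds forward)

Q₀ = 0.04178 vs Keq = 81.18 ⇒ Q<K, forward
Step 1:
                    B           J
  Initial      0.8271     0.03456
  Change      -0.8166      0.8166
  Equil       0.01049      0.8512
  solve Keq expr → x = 0.8166; check Q = 81.18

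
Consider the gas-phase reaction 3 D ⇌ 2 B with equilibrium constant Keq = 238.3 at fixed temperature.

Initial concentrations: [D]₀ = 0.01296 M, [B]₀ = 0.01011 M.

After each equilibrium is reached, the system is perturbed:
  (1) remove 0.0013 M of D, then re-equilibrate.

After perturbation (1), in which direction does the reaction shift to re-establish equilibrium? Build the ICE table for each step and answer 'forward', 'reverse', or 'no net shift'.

Q₀ = 46.96 vs Keq = 238.3 ⇒ Q<K, forward
Step 1:
                   D          B
  init       0.01296    0.01011
  Δ        -0.004111   0.002741
  eq        0.008849    0.01285
  solve Keq expr → x = 0.00137; check Q = 238.3
Then remove 0.0013 M of D.
Step 2:
                   D          B
  init      0.007549    0.01285
  Δ       9.9332e-04 -6.6221e-04
  eq        0.008543    0.01219
  solve Keq expr → x = -3.3111e-04; check Q = 238.3

Direction: reverse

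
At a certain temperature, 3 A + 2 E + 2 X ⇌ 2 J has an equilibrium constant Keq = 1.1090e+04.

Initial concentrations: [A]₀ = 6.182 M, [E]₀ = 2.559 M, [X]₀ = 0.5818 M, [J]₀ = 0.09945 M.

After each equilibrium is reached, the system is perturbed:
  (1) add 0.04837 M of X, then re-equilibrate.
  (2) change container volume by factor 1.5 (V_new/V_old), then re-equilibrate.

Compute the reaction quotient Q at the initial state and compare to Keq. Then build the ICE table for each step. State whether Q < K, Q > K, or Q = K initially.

Q₀ = 1.8886e-05 vs Keq = 1.1090e+04 ⇒ Q<K, forward
Step 1:
                    A           E           X           J
  init          6.182       2.559      0.5818     0.09945
  Δ           -0.8723     -0.5815     -0.5815      0.5815
  eq             5.31       1.977  2.6727e-04       0.681
  solve Keq expr → x = 0.2908; check Q = 1.1090e+04
Then add 0.04837 M of X.
Step 2:
                    A           E           X           J
  init           5.31       1.977     0.04864       0.681
  Δ          -0.07251    -0.04834    -0.04834     0.04834
  eq            5.237       1.929  2.9953e-04      0.7293
  solve Keq expr → x = 0.02417; check Q = 1.1090e+04
Then change container volume by factor 1.5 (V_new/V_old).
Step 3:
                    A           E           X           J
  init          3.491       1.286  1.9969e-04      0.4862
  Δ        5.2488e-04  3.4992e-04  3.4992e-04 -3.4992e-04
  eq            3.492       1.286  5.4961e-04      0.4859
  solve Keq expr → x = -1.7496e-04; check Q = 1.1090e+04

Q₀ = 1.8886e-05; Q < K (proceeds forward)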